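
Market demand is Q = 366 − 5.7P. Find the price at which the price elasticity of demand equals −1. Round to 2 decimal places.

32.11

For linear demand Q = a − bP, E = −bP/(a − bP). |E| = 1 ⇒ bP = a − bP ⇒ P = a/(2b).
P = 366/(2·5.7) ≈ 32.11.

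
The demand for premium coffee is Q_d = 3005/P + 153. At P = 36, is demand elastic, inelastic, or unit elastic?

inelastic

At P = 36, Q_d = 236.4722.
dQ_d/dP = −3005/P² = −2.3187.
Point elasticity E = (dQ_d/dP)·(P/Q_d) = -2.3187 × 36/236.4722 ≈ -0.353.
|E| ≈ 0.353 < 1, so demand is inelastic.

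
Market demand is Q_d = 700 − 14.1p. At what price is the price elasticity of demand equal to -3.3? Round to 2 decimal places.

Set −bp/(a − bp) = −3.3 ⇒ bp = 3.3(a − bp) ⇒ bp(1+3.3) = 3.3·a.
p = 3.3·700/(14.1·4.3) ≈ 38.10.

38.10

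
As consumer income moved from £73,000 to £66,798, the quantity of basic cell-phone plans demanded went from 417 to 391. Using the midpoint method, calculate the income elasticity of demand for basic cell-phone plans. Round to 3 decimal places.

0.725

%ΔQ = (391 − 417)/[(417+391)/2] = -26/404 ≈ -0.0644.
%ΔY = (66,798 − 73,000)/[(73,000+66,798)/2] = -6202/69899 ≈ -0.0887.
E_I = %ΔQ/%ΔY ≈ 0.725.
E_I ∈ (0,1): normal good (necessity).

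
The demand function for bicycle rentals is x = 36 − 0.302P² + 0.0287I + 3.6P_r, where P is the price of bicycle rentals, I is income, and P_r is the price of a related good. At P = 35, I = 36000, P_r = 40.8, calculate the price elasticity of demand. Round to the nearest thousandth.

Evaluating quantity at (P, I, P_r) gives x = 36 − 0.302(35)² + 0.0287(36000) + 3.6(40.8) = 36 − 369.95 + 1033.2 + 146.88 = 846.13.
∂x/∂P = −2·0.302·P = -21.14, so E_p = -21.14·(35/846.13) ≈ -0.874.
|E_p| < 1: demand is inelastic.

-0.874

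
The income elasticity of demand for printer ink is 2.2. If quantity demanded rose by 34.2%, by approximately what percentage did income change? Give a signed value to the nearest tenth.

15.5

%ΔQ ≈ E × %ΔI ⇒ %ΔI = %ΔQ / E = (34.2%)/(2.2) ≈ 15.5%.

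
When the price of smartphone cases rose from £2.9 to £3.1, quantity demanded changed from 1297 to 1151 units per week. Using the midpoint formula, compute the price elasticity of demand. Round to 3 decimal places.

-1.789

%ΔQ = (1151 − 1297)/[(1297 + 1151)/2] = -146/1224 ≈ -0.1193.
%Δp = (3.1 − 2.9)/[(2.9 + 3.1)/2] = 0.2/3 ≈ 0.0667.
Arc elasticity E = %ΔQ/%Δp ≈ -0.1193/0.0667 ≈ -1.789.
|E| > 1: demand is elastic over this range.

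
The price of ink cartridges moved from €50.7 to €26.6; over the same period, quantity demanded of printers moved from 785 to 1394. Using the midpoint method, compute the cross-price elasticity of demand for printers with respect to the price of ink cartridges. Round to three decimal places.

-0.896

%ΔQ_x = (1394 − 785)/[(785+1394)/2] = 609/1089.5 ≈ 0.5590.
%ΔP_y = (26.6 − 50.7)/[(50.7+26.6)/2] ≈ -0.6235.
E_xy = 0.5590/-0.6235 ≈ -0.896.
E_xy < 0, so printers and ink cartridges are complements.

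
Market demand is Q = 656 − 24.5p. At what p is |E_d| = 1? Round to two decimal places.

13.39

For linear demand Q = a − bp, E = −bp/(a − bp). |E| = 1 ⇒ bp = a − bp ⇒ p = a/(2b).
p = 656/(2·24.5) ≈ 13.39.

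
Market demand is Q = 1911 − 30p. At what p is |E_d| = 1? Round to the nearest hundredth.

For linear demand Q = a − bp, E = −bp/(a − bp). |E| = 1 ⇒ bp = a − bp ⇒ p = a/(2b).
p = 1911/(2·30) = 31.85.

31.85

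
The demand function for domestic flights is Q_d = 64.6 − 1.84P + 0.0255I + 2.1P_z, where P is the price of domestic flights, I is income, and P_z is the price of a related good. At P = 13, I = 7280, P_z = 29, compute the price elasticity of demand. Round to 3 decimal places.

-0.083

Q_d = 64.6 − 1.84(13) + 0.0255(7280) + 2.1(29) = 64.6 − 23.92 + 185.64 + 60.9 = 287.22.
∂Q_d/∂P = −1.84, so E_p = (−1.84)·(13/287.22) ≈ -0.083.
|E_p| < 1: demand is inelastic.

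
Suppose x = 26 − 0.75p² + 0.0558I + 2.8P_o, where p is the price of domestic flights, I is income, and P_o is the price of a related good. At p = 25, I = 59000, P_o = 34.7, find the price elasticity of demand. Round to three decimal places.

First evaluate x: 26 − 0.75(25)² + 0.0558(59000) + 2.8(34.7) = 26 − 468.75 + 3292.2 + 97.16 = 2946.61.
∂x/∂p = −2·0.75·p = -37.5, so E_p = -37.5·(25/2946.61) ≈ -0.318.
|E_p| < 1: demand is inelastic.

-0.318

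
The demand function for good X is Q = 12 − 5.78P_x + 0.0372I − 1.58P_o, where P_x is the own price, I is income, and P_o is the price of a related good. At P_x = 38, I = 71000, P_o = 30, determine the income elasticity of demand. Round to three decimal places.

1.107

Evaluating quantity at (P_x, I, P_o) gives Q = 12 − 5.78(38) + 0.0372(71000) − 1.58(30) = 12 − 219.64 + 2641.2 − 47.4 = 2386.16.
∂Q/∂I = +0.0372, so E_I = 0.0372·(71000/2386.16) ≈ 1.107.
E_I > 1: normal good (luxury).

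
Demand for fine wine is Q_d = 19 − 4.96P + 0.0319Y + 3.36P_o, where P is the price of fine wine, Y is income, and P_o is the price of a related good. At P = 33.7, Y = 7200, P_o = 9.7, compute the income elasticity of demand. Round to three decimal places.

2.013

Q_d = 19 − 4.96(33.7) + 0.0319(7200) + 3.36(9.7) = 19 − 167.152 + 229.68 + 32.592 = 114.12.
∂Q_d/∂Y = +0.0319, so E_I = 0.0319·(7200/114.12) ≈ 2.013.
E_I > 1: normal good (luxury).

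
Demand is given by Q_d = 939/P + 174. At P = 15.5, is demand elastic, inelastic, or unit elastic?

At P = 15.5, Q_d = 234.5806.
dQ_d/dP = −939/P² = −3.9084.
Point elasticity E = (dQ_d/dP)·(P/Q_d) = -3.9084 × 15.5/234.5806 ≈ -0.258.
|E| ≈ 0.258 < 1, so demand is inelastic.

inelastic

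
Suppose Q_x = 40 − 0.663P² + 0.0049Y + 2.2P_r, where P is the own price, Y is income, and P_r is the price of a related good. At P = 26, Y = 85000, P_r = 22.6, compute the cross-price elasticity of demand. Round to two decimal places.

0.86

Evaluating quantity at (P, Y, P_r) gives Q_x = 40 − 0.663(26)² + 0.0049(85000) + 2.2(22.6) = 40 − 448.188 + 416.5 + 49.72 = 58.032.
∂Q_x/∂P_r = +2.2, so E_xy = 2.2·(22.6/58.032) ≈ 0.86.
E_xy > 0: the goods are substitutes.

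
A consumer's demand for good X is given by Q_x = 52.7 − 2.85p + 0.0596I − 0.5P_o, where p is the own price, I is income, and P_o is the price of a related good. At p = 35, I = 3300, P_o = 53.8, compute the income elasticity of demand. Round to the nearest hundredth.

Q_x = 52.7 − 2.85(35) + 0.0596(3300) − 0.5(53.8) = 52.7 − 99.75 + 196.68 − 26.9 = 122.73.
∂Q_x/∂I = +0.0596, so E_I = 0.0596·(3300/122.73) ≈ 1.60.
E_I > 1: normal good (luxury).

1.60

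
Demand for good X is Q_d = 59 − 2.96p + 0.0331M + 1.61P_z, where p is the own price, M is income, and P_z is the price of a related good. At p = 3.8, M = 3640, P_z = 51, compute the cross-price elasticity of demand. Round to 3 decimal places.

0.328

Substituting, Q_d = 59 − 2.96(3.8) + 0.0331(3640) + 1.61(51) = 59 − 11.248 + 120.484 + 82.11 = 250.346.
∂Q_d/∂P_z = +1.61, so E_xy = 1.61·(51/250.346) ≈ 0.328.
E_xy > 0: the goods are substitutes.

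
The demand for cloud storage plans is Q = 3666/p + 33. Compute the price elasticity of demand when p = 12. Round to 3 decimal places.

-0.903

At p = 12, Q = 338.5.
dQ/dp = −3666/p² = −25.4583.
Point elasticity E = (dQ/dp)·(p/Q) = -25.4583 × 12/338.5 ≈ -0.903.
|E| < 1, so demand is inelastic at this price.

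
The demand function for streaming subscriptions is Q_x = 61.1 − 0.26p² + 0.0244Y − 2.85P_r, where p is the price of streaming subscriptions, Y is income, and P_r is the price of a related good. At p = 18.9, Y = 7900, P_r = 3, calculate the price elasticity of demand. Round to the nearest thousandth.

-1.219

First evaluate Q_x: 61.1 − 0.26(18.9)² + 0.0244(7900) − 2.85(3) = 61.1 − 92.8746 + 192.76 − 8.55 = 152.4354.
∂Q_x/∂p = −2·0.26·p = -9.828, so E_p = -9.828·(18.9/152.4354) ≈ -1.219.
|E_p| > 1: demand is elastic.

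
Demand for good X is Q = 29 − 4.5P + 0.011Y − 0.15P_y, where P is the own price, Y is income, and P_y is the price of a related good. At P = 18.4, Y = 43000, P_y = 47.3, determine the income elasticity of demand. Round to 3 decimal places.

Q = 29 − 4.5(18.4) + 0.011(43000) − 0.15(47.3) = 29 − 82.8 + 473 − 7.095 = 412.105.
∂Q/∂Y = +0.011, so E_I = 0.011·(43000/412.105) ≈ 1.148.
E_I > 1: normal good (luxury).

1.148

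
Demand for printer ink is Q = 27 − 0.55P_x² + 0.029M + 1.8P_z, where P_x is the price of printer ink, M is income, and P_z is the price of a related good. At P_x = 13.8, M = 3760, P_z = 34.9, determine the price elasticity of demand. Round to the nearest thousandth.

-2.226

Substituting, Q = 27 − 0.55(13.8)² + 0.029(3760) + 1.8(34.9) = 27 − 104.742 + 109.04 + 62.82 = 94.118.
∂Q/∂P_x = −2·0.55·P_x = -15.18, so E_p = -15.18·(13.8/94.118) ≈ -2.226.
|E_p| > 1: demand is elastic.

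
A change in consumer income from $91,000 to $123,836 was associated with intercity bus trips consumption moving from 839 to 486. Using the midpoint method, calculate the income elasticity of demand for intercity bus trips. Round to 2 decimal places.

-1.74

%ΔQ = (486 − 839)/[(839+486)/2] = -353/662.5 ≈ -0.5328.
%ΔM = (123,836 − 91,000)/[(91,000+123,836)/2] = 32836/107418 ≈ 0.3057.
E_I = %ΔQ/%ΔM ≈ -1.74.
E_I < 0: inferior good.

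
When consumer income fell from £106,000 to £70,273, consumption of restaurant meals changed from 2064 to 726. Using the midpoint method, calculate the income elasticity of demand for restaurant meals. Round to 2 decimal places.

2.37

%ΔQ = (726 − 2064)/[(2064+726)/2] = -1338/1395 ≈ -0.9591.
%ΔY = (70,273 − 106,000)/[(106,000+70,273)/2] = -35727/88136.5 ≈ -0.4054.
E_I = %ΔQ/%ΔY ≈ 2.37.
E_I > 1: normal good (luxury).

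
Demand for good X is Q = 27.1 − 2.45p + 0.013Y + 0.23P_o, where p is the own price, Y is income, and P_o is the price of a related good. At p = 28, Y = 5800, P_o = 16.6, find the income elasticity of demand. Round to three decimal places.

1.999

Substituting, Q = 27.1 − 2.45(28) + 0.013(5800) + 0.23(16.6) = 27.1 − 68.6 + 75.4 + 3.818 = 37.718.
∂Q/∂Y = +0.013, so E_I = 0.013·(5800/37.718) ≈ 1.999.
E_I > 1: normal good (luxury).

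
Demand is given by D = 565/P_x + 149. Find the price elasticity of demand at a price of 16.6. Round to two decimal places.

-0.19

At P_x = 16.6, D = 183.0361.
dD/dP_x = −565/P_x² = −2.0504.
Point elasticity E = (dD/dP_x)·(P_x/D) = -2.0504 × 16.6/183.0361 ≈ -0.19.
|E| < 1, so demand is inelastic at this price.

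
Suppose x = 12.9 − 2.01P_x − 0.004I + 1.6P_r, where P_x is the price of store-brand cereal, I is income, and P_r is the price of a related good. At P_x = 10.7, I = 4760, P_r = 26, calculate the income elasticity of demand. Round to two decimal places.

-1.36

Substituting, x = 12.9 − 2.01(10.7) − 0.004(4760) + 1.6(26) = 12.9 − 21.507 − 19.04 + 41.6 = 13.953.
∂x/∂I = −0.004, so E_I = -0.004·(4760/13.953) ≈ -1.36.
E_I < 0: inferior good.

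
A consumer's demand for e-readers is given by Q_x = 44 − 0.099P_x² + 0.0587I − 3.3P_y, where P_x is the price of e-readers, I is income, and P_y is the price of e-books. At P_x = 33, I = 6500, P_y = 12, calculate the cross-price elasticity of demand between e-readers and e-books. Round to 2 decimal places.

First evaluate Q_x: 44 − 0.099(33)² + 0.0587(6500) − 3.3(12) = 44 − 107.811 + 381.55 − 39.6 = 278.139.
∂Q_x/∂P_y = −3.3, so E_xy = -3.3·(12/278.139) ≈ -0.14.
E_xy < 0: the goods are complements.

-0.14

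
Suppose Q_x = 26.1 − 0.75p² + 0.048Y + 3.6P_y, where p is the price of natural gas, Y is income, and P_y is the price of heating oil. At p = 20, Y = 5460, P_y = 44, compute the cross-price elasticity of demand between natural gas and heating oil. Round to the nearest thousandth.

1.081

First evaluate Q_x: 26.1 − 0.75(20)² + 0.048(5460) + 3.6(44) = 26.1 − 300 + 262.08 + 158.4 = 146.58.
∂Q_x/∂P_y = +3.6, so E_xy = 3.6·(44/146.58) ≈ 1.081.
E_xy > 0: the goods are substitutes.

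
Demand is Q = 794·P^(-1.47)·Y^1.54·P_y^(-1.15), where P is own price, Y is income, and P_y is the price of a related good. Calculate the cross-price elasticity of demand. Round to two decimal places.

For a Cobb–Douglas (constant-elasticity) form Q = A·P_y^α·…, the elasticity with respect to P_y equals the exponent α at every point.
Here the exponent on P_y is -1.15, so the cross-price elasticity of demand is -1.15.

-1.15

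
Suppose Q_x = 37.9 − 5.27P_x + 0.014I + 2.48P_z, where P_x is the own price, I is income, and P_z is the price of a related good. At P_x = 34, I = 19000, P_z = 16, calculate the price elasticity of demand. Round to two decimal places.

-1.09

Evaluating quantity at (P_x, I, P_z) gives Q_x = 37.9 − 5.27(34) + 0.014(19000) + 2.48(16) = 37.9 − 179.18 + 266 + 39.68 = 164.4.
∂Q_x/∂P_x = −5.27, so E_p = (−5.27)·(34/164.4) ≈ -1.09.
|E_p| > 1: demand is elastic.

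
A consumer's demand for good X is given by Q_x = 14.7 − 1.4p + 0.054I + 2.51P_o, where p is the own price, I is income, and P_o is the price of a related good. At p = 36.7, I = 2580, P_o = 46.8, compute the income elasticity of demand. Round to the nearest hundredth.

Substituting, Q_x = 14.7 − 1.4(36.7) + 0.054(2580) + 2.51(46.8) = 14.7 − 51.38 + 139.32 + 117.468 = 220.108.
∂Q_x/∂I = +0.054, so E_I = 0.054·(2580/220.108) ≈ 0.63.
E_I ∈ (0,1): normal good (necessity).

0.63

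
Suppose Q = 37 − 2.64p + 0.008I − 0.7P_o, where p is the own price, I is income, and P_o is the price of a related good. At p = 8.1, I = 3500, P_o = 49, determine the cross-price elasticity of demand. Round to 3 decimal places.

-3.682

First evaluate Q: 37 − 2.64(8.1) + 0.008(3500) − 0.7(49) = 37 − 21.384 + 28 − 34.3 = 9.316.
∂Q/∂P_o = −0.7, so E_xy = -0.7·(49/9.316) ≈ -3.682.
E_xy < 0: the goods are complements.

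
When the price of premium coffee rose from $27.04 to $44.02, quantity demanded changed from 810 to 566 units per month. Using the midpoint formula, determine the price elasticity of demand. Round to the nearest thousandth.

-0.742

%Δq = (566 − 810)/[(810 + 566)/2] = -244/688 ≈ -0.3547.
%Δp = (44.02 − 27.04)/[(27.04 + 44.02)/2] = 16.98/35.53 ≈ 0.4779.
Arc elasticity E = %Δq/%Δp ≈ -0.3547/0.4779 ≈ -0.742.
|E| < 1: demand is inelastic over this range.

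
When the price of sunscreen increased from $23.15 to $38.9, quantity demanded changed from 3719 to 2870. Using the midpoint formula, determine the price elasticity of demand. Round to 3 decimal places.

-0.508

%Δq = (2870 − 3719)/[(3719 + 2870)/2] = -849/3294.5 ≈ -0.2577.
%Δp = (38.9 − 23.15)/[(23.15 + 38.9)/2] = 15.75/31.025 ≈ 0.5077.
Arc elasticity E = %Δq/%Δp ≈ -0.2577/0.5077 ≈ -0.508.
|E| < 1: demand is inelastic over this range.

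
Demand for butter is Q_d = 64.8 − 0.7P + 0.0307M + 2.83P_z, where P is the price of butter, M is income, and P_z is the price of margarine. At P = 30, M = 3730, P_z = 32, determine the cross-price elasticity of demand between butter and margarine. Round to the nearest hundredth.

Substituting, Q_d = 64.8 − 0.7(30) + 0.0307(3730) + 2.83(32) = 64.8 − 21 + 114.511 + 90.56 = 248.871.
∂Q_d/∂P_z = +2.83, so E_xy = 2.83·(32/248.871) ≈ 0.36.
E_xy > 0: the goods are substitutes.

0.36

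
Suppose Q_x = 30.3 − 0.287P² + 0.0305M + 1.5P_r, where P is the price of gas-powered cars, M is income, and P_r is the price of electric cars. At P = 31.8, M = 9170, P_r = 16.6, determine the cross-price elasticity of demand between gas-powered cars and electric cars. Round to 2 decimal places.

0.56

At the given point, Q_x = 30.3 − 0.287(31.8)² + 0.0305(9170) + 1.5(16.6) = 30.3 − 290.2259 + 279.685 + 24.9 = 44.6591.
∂Q_x/∂P_r = +1.5, so E_xy = 1.5·(16.6/44.6591) ≈ 0.56.
E_xy > 0: the goods are substitutes.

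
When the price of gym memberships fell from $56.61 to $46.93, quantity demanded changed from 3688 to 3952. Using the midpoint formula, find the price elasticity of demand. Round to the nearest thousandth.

%Δq = (3952 − 3688)/[(3688 + 3952)/2] = 264/3820 ≈ 0.0691.
%Δp = (46.93 − 56.61)/[(56.61 + 46.93)/2] = -9.68/51.77 ≈ -0.1870.
Arc elasticity E = %Δq/%Δp ≈ 0.0691/-0.1870 ≈ -0.370.
|E| < 1: demand is inelastic over this range.

-0.370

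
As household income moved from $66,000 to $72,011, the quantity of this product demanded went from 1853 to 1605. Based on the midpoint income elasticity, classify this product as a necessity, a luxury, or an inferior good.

inferior

%ΔQ = (1605 − 1853)/[(1853+1605)/2] = -248/1729 ≈ -0.1434.
%ΔI = (72,011 − 66,000)/[(66,000+72,011)/2] = 6011/69005.5 ≈ 0.0871.
E_I = %ΔQ/%ΔI ≈ -1.647.
E_I < 0: inferior good.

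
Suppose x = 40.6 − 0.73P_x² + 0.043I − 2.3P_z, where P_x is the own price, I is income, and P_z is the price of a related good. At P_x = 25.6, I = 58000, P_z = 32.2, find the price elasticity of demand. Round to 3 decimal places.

-0.483

x = 40.6 − 0.73(25.6)² + 0.043(58000) − 2.3(32.2) = 40.6 − 478.4128 + 2494 − 74.06 = 1982.1272.
∂x/∂P_x = −2·0.73·P_x = -37.376, so E_p = -37.376·(25.6/1982.1272) ≈ -0.483.
|E_p| < 1: demand is inelastic.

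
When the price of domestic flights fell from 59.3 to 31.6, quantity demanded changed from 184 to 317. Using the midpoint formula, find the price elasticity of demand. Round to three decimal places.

-0.871

%ΔQ = (317 − 184)/[(184 + 317)/2] = 133/250.5 ≈ 0.5309.
%ΔP = (31.6 − 59.3)/[(59.3 + 31.6)/2] = -27.7/45.45 ≈ -0.6095.
Arc elasticity E = %ΔQ/%ΔP ≈ 0.5309/-0.6095 ≈ -0.871.
|E| < 1: demand is inelastic over this range.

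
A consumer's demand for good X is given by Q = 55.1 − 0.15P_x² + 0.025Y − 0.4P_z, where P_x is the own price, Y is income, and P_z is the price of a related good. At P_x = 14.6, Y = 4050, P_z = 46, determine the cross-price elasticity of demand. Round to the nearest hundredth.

-0.17

Q = 55.1 − 0.15(14.6)² + 0.025(4050) − 0.4(46) = 55.1 − 31.974 + 101.25 − 18.4 = 105.976.
∂Q/∂P_z = −0.4, so E_xy = -0.4·(46/105.976) ≈ -0.17.
E_xy < 0: the goods are complements.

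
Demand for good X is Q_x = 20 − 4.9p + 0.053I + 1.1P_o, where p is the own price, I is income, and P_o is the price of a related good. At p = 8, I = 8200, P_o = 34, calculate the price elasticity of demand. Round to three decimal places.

-0.087

Evaluating quantity at (p, I, P_o) gives Q_x = 20 − 4.9(8) + 0.053(8200) + 1.1(34) = 20 − 39.2 + 434.6 + 37.4 = 452.8.
∂Q_x/∂p = −4.9, so E_p = (−4.9)·(8/452.8) ≈ -0.087.
|E_p| < 1: demand is inelastic.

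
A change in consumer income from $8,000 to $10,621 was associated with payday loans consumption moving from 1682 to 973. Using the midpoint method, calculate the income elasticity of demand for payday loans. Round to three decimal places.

%ΔQ = (973 − 1682)/[(1682+973)/2] = -709/1327.5 ≈ -0.5341.
%ΔM = (10,621 − 8,000)/[(8,000+10,621)/2] = 2621/9310.5 ≈ 0.2815.
E_I = %ΔQ/%ΔM ≈ -1.897.
E_I < 0: inferior good.

-1.897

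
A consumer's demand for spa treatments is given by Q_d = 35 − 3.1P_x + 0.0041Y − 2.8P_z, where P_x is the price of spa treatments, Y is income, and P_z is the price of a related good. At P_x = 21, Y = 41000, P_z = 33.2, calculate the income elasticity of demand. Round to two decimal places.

At the given point, Q_d = 35 − 3.1(21) + 0.0041(41000) − 2.8(33.2) = 35 − 65.1 + 168.1 − 92.96 = 45.04.
∂Q_d/∂Y = +0.0041, so E_I = 0.0041·(41000/45.04) ≈ 3.73.
E_I > 1: normal good (luxury).

3.73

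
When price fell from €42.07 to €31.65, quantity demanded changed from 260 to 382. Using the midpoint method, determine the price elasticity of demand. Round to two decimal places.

-1.34

%Δq = (382 − 260)/[(260 + 382)/2] = 122/321 ≈ 0.3801.
%ΔP = (31.65 − 42.07)/[(42.07 + 31.65)/2] = -10.42/36.86 ≈ -0.2827.
Arc elasticity E = %Δq/%ΔP ≈ 0.3801/-0.2827 ≈ -1.34.
|E| > 1: demand is elastic over this range.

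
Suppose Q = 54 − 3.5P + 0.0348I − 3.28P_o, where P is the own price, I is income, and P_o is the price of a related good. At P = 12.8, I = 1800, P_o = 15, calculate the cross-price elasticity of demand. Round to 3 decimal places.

-2.173

Substituting, Q = 54 − 3.5(12.8) + 0.0348(1800) − 3.28(15) = 54 − 44.8 + 62.64 − 49.2 = 22.64.
∂Q/∂P_o = −3.28, so E_xy = -3.28·(15/22.64) ≈ -2.173.
E_xy < 0: the goods are complements.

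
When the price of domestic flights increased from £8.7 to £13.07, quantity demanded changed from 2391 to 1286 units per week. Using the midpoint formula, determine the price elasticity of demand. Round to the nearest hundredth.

%Δq = (1286 − 2391)/[(2391 + 1286)/2] = -1105/1838.5 ≈ -0.6010.
%Δp = (13.07 − 8.7)/[(8.7 + 13.07)/2] = 4.37/10.885 ≈ 0.4015.
Arc elasticity E = %Δq/%Δp ≈ -0.6010/0.4015 ≈ -1.50.
|E| > 1: demand is elastic over this range.

-1.50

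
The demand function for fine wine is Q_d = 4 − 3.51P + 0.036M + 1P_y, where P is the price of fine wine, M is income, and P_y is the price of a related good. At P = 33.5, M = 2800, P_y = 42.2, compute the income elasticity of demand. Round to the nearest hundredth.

First evaluate Q_d: 4 − 3.51(33.5) + 0.036(2800) + 1(42.2) = 4 − 117.585 + 100.8 + 42.2 = 29.415.
∂Q_d/∂M = +0.036, so E_I = 0.036·(2800/29.415) ≈ 3.43.
E_I > 1: normal good (luxury).

3.43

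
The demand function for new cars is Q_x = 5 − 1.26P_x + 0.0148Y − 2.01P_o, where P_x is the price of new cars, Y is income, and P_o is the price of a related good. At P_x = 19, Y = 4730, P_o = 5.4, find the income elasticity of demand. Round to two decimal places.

Evaluating quantity at (P_x, Y, P_o) gives Q_x = 5 − 1.26(19) + 0.0148(4730) − 2.01(5.4) = 5 − 23.94 + 70.004 − 10.854 = 40.21.
∂Q_x/∂Y = +0.0148, so E_I = 0.0148·(4730/40.21) ≈ 1.74.
E_I > 1: normal good (luxury).

1.74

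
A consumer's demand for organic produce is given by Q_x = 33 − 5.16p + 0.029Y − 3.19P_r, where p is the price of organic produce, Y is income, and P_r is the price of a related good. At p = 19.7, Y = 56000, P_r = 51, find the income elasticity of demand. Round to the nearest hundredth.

1.17

Substituting, Q_x = 33 − 5.16(19.7) + 0.029(56000) − 3.19(51) = 33 − 101.652 + 1624 − 162.69 = 1392.658.
∂Q_x/∂Y = +0.029, so E_I = 0.029·(56000/1392.658) ≈ 1.17.
E_I > 1: normal good (luxury).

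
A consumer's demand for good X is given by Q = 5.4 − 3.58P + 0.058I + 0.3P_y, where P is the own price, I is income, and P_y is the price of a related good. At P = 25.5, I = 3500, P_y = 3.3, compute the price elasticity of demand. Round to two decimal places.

Q = 5.4 − 3.58(25.5) + 0.058(3500) + 0.3(3.3) = 5.4 − 91.29 + 203 + 0.99 = 118.1.
∂Q/∂P = −3.58, so E_p = (−3.58)·(25.5/118.1) ≈ -0.77.
|E_p| < 1: demand is inelastic.

-0.77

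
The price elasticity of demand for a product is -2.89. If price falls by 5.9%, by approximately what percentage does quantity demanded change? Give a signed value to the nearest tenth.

17.1

%ΔQ ≈ E × %ΔP = (-2.89) × (-5.9%) ≈ 17.1%.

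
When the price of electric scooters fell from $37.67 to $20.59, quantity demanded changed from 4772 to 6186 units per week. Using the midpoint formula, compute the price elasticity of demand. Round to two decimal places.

-0.44

%Δq = (6186 − 4772)/[(4772 + 6186)/2] = 1414/5479 ≈ 0.2581.
%ΔP = (20.59 − 37.67)/[(37.67 + 20.59)/2] = -17.08/29.13 ≈ -0.5863.
Arc elasticity E = %Δq/%ΔP ≈ 0.2581/-0.5863 ≈ -0.44.
|E| < 1: demand is inelastic over this range.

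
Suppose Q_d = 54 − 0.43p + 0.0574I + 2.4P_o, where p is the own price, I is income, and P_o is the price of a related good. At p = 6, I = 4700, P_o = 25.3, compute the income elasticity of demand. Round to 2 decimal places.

Evaluating quantity at (p, I, P_o) gives Q_d = 54 − 0.43(6) + 0.0574(4700) + 2.4(25.3) = 54 − 2.58 + 269.78 + 60.72 = 381.92.
∂Q_d/∂I = +0.0574, so E_I = 0.0574·(4700/381.92) ≈ 0.71.
E_I ∈ (0,1): normal good (necessity).

0.71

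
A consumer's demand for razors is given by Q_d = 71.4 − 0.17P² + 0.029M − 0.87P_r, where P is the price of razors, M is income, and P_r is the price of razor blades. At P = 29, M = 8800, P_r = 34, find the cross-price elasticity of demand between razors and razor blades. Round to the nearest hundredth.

Substituting, Q_d = 71.4 − 0.17(29)² + 0.029(8800) − 0.87(34) = 71.4 − 142.97 + 255.2 − 29.58 = 154.05.
∂Q_d/∂P_r = −0.87, so E_xy = -0.87·(34/154.05) ≈ -0.19.
E_xy < 0: the goods are complements.

-0.19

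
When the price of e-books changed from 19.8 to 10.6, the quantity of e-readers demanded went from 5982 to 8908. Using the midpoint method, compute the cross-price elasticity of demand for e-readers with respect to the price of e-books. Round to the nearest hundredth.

-0.65

%ΔQ_x = (8908 − 5982)/[(5982+8908)/2] = 2926/7445 ≈ 0.3930.
%ΔP_y = (10.6 − 19.8)/[(19.8+10.6)/2] ≈ -0.6053.
E_xy = 0.3930/-0.6053 ≈ -0.65.
E_xy < 0, so e-readers and e-books are complements.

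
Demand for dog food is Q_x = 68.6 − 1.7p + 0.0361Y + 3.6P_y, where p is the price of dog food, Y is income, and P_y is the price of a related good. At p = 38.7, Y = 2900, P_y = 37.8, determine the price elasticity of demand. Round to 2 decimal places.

-0.27

First evaluate Q_x: 68.6 − 1.7(38.7) + 0.0361(2900) + 3.6(37.8) = 68.6 − 65.79 + 104.69 + 136.08 = 243.58.
∂Q_x/∂p = −1.7, so E_p = (−1.7)·(38.7/243.58) ≈ -0.27.
|E_p| < 1: demand is inelastic.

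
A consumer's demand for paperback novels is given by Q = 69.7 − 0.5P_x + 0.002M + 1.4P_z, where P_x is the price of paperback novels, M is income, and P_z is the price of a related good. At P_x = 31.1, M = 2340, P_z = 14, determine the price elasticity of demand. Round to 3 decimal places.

-0.198

Substituting, Q = 69.7 − 0.5(31.1) + 0.002(2340) + 1.4(14) = 69.7 − 15.55 + 4.68 + 19.6 = 78.43.
∂Q/∂P_x = −0.5, so E_p = (−0.5)·(31.1/78.43) ≈ -0.198.
|E_p| < 1: demand is inelastic.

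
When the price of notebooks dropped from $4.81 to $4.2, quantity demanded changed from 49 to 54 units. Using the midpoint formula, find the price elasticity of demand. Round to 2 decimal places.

-0.72

%Δq = (54 − 49)/[(49 + 54)/2] = 5/51.5 ≈ 0.0971.
%ΔP = (4.2 − 4.81)/[(4.81 + 4.2)/2] = -0.61/4.505 ≈ -0.1354.
Arc elasticity E = %Δq/%ΔP ≈ 0.0971/-0.1354 ≈ -0.72.
|E| < 1: demand is inelastic over this range.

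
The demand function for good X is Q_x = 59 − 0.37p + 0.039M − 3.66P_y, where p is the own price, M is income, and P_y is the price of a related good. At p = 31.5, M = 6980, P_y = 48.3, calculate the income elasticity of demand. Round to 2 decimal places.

1.91

Substituting, Q_x = 59 − 0.37(31.5) + 0.039(6980) − 3.66(48.3) = 59 − 11.655 + 272.22 − 176.778 = 142.787.
∂Q_x/∂M = +0.039, so E_I = 0.039·(6980/142.787) ≈ 1.91.
E_I > 1: normal good (luxury).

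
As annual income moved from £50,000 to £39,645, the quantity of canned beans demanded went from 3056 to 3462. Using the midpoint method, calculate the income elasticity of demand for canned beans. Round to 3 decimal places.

-0.539

%ΔQ = (3462 − 3056)/[(3056+3462)/2] = 406/3259 ≈ 0.1246.
%ΔY = (39,645 − 50,000)/[(50,000+39,645)/2] = -10355/44822.5 ≈ -0.2310.
E_I = %ΔQ/%ΔY ≈ -0.539.
E_I < 0: inferior good.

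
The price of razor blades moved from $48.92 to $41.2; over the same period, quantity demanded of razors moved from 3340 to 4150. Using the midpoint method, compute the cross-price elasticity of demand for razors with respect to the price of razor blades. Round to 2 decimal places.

-1.26

%ΔQ_x = (4150 − 3340)/[(3340+4150)/2] = 810/3745 ≈ 0.2163.
%ΔP_y = (41.2 − 48.92)/[(48.92+41.2)/2] ≈ -0.1713.
E_xy = 0.2163/-0.1713 ≈ -1.26.
E_xy < 0, so razors and razor blades are complements.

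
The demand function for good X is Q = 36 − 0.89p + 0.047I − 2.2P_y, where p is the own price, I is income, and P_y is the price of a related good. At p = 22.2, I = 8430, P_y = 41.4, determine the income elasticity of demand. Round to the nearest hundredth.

1.23

Evaluating quantity at (p, I, P_y) gives Q = 36 − 0.89(22.2) + 0.047(8430) − 2.2(41.4) = 36 − 19.758 + 396.21 − 91.08 = 321.372.
∂Q/∂I = +0.047, so E_I = 0.047·(8430/321.372) ≈ 1.23.
E_I > 1: normal good (luxury).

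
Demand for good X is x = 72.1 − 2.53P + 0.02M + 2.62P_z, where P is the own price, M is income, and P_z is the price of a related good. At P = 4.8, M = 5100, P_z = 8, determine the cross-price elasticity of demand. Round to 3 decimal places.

0.115

At the given point, x = 72.1 − 2.53(4.8) + 0.02(5100) + 2.62(8) = 72.1 − 12.144 + 102 + 20.96 = 182.916.
∂x/∂P_z = +2.62, so E_xy = 2.62·(8/182.916) ≈ 0.115.
E_xy > 0: the goods are substitutes.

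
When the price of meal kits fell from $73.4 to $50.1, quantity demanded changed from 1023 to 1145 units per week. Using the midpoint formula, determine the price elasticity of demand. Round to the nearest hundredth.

%ΔQ = (1145 − 1023)/[(1023 + 1145)/2] = 122/1084 ≈ 0.1125.
%ΔP = (50.1 − 73.4)/[(73.4 + 50.1)/2] = -23.3/61.75 ≈ -0.3773.
Arc elasticity E = %ΔQ/%ΔP ≈ 0.1125/-0.3773 ≈ -0.30.
|E| < 1: demand is inelastic over this range.

-0.30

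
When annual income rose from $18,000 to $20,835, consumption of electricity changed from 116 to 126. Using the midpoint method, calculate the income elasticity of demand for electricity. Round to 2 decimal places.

%ΔQ = (126 − 116)/[(116+126)/2] = 10/121 ≈ 0.0826.
%ΔI = (20,835 − 18,000)/[(18,000+20,835)/2] = 2835/19417.5 ≈ 0.1460.
E_I = %ΔQ/%ΔI ≈ 0.57.
E_I ∈ (0,1): normal good (necessity).

0.57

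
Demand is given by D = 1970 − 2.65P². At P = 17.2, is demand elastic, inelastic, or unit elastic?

elastic

At P = 17.2, D = 1186.024.
dD/dP = −2·2.65·P = −91.16.
Point elasticity E = (dD/dP)·(P/D) = -91.16 × 17.2/1186.024 ≈ -1.322.
|E| ≈ 1.322 > 1, so demand is elastic.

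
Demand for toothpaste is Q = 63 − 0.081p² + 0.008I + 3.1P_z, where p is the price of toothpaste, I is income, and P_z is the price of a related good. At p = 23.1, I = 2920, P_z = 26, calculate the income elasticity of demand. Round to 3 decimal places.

Substituting, Q = 63 − 0.081(23.1)² + 0.008(2920) + 3.1(26) = 63 − 43.2224 + 23.36 + 80.6 = 123.7376.
∂Q/∂I = +0.008, so E_I = 0.008·(2920/123.7376) ≈ 0.189.
E_I ∈ (0,1): normal good (necessity).

0.189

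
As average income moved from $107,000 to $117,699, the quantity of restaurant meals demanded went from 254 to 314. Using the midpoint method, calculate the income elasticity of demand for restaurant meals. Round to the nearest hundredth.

2.22

%ΔQ = (314 − 254)/[(254+314)/2] = 60/284 ≈ 0.2113.
%ΔY = (117,699 − 107,000)/[(107,000+117,699)/2] = 10699/112349.5 ≈ 0.0952.
E_I = %ΔQ/%ΔY ≈ 2.22.
E_I > 1: normal good (luxury).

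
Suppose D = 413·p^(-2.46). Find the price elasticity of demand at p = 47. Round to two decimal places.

For a Cobb–Douglas (constant-elasticity) form D = A·p^α·…, the elasticity with respect to p equals the exponent α at every point.
Here the exponent on p is -2.46, so the price elasticity of demand is -2.46.

-2.46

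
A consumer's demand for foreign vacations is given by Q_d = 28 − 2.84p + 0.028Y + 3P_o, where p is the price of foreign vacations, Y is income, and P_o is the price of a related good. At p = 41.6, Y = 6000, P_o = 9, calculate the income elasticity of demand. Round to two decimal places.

First evaluate Q_d: 28 − 2.84(41.6) + 0.028(6000) + 3(9) = 28 − 118.144 + 168 + 27 = 104.856.
∂Q_d/∂Y = +0.028, so E_I = 0.028·(6000/104.856) ≈ 1.60.
E_I > 1: normal good (luxury).

1.60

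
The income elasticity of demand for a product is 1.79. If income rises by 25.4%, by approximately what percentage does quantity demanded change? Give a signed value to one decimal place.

45.5

%ΔQ ≈ E × %ΔI = (1.79) × (25.4%) ≈ 45.5%.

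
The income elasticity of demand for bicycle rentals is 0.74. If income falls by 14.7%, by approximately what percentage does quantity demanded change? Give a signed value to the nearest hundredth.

-10.88

%ΔQ ≈ E × %ΔI = (0.74) × (-14.7%) ≈ -10.88%.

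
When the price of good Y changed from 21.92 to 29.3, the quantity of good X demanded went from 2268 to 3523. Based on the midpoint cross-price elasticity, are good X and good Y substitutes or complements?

substitutes

%ΔQ_x = (3523 − 2268)/[(2268+3523)/2] = 1255/2895.5 ≈ 0.4334.
%ΔP_y = (29.3 − 21.92)/[(21.92+29.3)/2] ≈ 0.2882.
E_xy = 0.4334/0.2882 ≈ 1.504.
E_xy > 0, so the goods are substitutes.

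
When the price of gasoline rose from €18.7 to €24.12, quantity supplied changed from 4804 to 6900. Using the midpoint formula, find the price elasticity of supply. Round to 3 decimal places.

1.415

%Δq = (6900 − 4804)/[(4804 + 6900)/2] = 2096/5852 ≈ 0.3582.
%ΔP = (24.12 − 18.7)/[(18.7 + 24.12)/2] = 5.42/21.41 ≈ 0.2532.
Arc elasticity E = %Δq/%ΔP ≈ 0.3582/0.2532 ≈ 1.415.
|E| > 1: supply is elastic over this range.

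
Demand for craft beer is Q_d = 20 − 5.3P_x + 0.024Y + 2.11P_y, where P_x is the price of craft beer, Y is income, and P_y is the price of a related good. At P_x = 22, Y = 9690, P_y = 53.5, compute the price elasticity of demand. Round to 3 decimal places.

-0.469

Q_d = 20 − 5.3(22) + 0.024(9690) + 2.11(53.5) = 20 − 116.6 + 232.56 + 112.885 = 248.845.
∂Q_d/∂P_x = −5.3, so E_p = (−5.3)·(22/248.845) ≈ -0.469.
|E_p| < 1: demand is inelastic.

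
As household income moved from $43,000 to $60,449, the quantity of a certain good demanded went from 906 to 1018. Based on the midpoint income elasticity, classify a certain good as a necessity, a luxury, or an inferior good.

necessity

%ΔQ = (1018 − 906)/[(906+1018)/2] = 112/962 ≈ 0.1164.
%ΔI = (60,449 − 43,000)/[(43,000+60,449)/2] = 17449/51724.5 ≈ 0.3373.
E_I = %ΔQ/%ΔI ≈ 0.345.
E_I ∈ (0,1): normal good (necessity).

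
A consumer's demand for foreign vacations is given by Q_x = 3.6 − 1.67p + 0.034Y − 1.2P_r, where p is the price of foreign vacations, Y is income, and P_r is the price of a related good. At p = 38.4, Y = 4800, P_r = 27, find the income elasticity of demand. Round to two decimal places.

2.32

Q_x = 3.6 − 1.67(38.4) + 0.034(4800) − 1.2(27) = 3.6 − 64.128 + 163.2 − 32.4 = 70.272.
∂Q_x/∂Y = +0.034, so E_I = 0.034·(4800/70.272) ≈ 2.32.
E_I > 1: normal good (luxury).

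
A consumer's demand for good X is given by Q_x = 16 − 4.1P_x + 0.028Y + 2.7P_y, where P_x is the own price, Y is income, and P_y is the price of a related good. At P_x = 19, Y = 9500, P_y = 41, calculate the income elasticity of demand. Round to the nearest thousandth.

0.845

At the given point, Q_x = 16 − 4.1(19) + 0.028(9500) + 2.7(41) = 16 − 77.9 + 266 + 110.7 = 314.8.
∂Q_x/∂Y = +0.028, so E_I = 0.028·(9500/314.8) ≈ 0.845.
E_I ∈ (0,1): normal good (necessity).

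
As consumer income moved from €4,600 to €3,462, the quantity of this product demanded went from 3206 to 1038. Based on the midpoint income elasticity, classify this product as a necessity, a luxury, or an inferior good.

luxury

%ΔQ = (1038 − 3206)/[(3206+1038)/2] = -2168/2122 ≈ -1.0217.
%ΔY = (3,462 − 4,600)/[(4,600+3,462)/2] = -1138/4031 ≈ -0.2823.
E_I = %ΔQ/%ΔY ≈ 3.619.
E_I > 1: normal good (luxury).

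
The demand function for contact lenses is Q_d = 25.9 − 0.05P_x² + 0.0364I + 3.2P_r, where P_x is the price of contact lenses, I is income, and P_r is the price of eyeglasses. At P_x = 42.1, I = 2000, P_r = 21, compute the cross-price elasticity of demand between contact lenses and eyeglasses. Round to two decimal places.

First evaluate Q_d: 25.9 − 0.05(42.1)² + 0.0364(2000) + 3.2(21) = 25.9 − 88.6205 + 72.8 + 67.2 = 77.2795.
∂Q_d/∂P_r = +3.2, so E_xy = 3.2·(21/77.2795) ≈ 0.87.
E_xy > 0: the goods are substitutes.

0.87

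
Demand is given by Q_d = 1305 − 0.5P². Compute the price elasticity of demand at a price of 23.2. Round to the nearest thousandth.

At P = 23.2, Q_d = 1035.88.
dQ_d/dP = −2·0.5·P = −23.2.
Point elasticity E = (dQ_d/dP)·(P/Q_d) = -23.2 × 23.2/1035.88 ≈ -0.520.
|E| < 1, so demand is inelastic at this price.

-0.520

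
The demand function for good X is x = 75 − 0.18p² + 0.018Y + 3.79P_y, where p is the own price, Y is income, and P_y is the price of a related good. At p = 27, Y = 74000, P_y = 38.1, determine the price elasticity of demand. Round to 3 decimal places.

Evaluating quantity at (p, Y, P_y) gives x = 75 − 0.18(27)² + 0.018(74000) + 3.79(38.1) = 75 − 131.22 + 1332 + 144.399 = 1420.179.
∂x/∂p = −2·0.18·p = -9.72, so E_p = -9.72·(27/1420.179) ≈ -0.185.
|E_p| < 1: demand is inelastic.

-0.185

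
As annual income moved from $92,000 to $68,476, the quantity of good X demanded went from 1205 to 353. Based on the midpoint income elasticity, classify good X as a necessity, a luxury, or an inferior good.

luxury

%ΔQ = (353 − 1205)/[(1205+353)/2] = -852/779 ≈ -1.0937.
%ΔY = (68,476 − 92,000)/[(92,000+68,476)/2] = -23524/80238 ≈ -0.2932.
E_I = %ΔQ/%ΔY ≈ 3.731.
E_I > 1: normal good (luxury).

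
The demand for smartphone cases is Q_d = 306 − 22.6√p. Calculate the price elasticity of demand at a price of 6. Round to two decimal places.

At p = 6, Q_d = 250.6415.
dQ_d/dp = −22.6/(2√p) = −22.6/(2·2.4495).
Point elasticity E = (dQ_d/dp)·(p/Q_d) = -4.6132 × 6/250.6415 ≈ -0.11.
|E| < 1, so demand is inelastic at this price.

-0.11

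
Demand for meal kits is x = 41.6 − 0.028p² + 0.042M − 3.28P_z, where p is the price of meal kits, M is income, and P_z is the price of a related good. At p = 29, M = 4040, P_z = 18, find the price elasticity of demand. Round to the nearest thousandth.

-0.366

First evaluate x: 41.6 − 0.028(29)² + 0.042(4040) − 3.28(18) = 41.6 − 23.548 + 169.68 − 59.04 = 128.692.
∂x/∂p = −2·0.028·p = -1.624, so E_p = -1.624·(29/128.692) ≈ -0.366.
|E_p| < 1: demand is inelastic.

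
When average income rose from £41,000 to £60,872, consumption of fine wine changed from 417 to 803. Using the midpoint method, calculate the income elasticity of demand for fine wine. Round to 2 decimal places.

%ΔQ = (803 − 417)/[(417+803)/2] = 386/610 ≈ 0.6328.
%ΔY = (60,872 − 41,000)/[(41,000+60,872)/2] = 19872/50936 ≈ 0.3901.
E_I = %ΔQ/%ΔY ≈ 1.62.
E_I > 1: normal good (luxury).

1.62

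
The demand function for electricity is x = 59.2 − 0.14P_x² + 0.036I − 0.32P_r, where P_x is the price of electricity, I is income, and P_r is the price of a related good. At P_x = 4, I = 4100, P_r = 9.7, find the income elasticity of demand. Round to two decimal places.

At the given point, x = 59.2 − 0.14(4)² + 0.036(4100) − 0.32(9.7) = 59.2 − 2.24 + 147.6 − 3.104 = 201.456.
∂x/∂I = +0.036, so E_I = 0.036·(4100/201.456) ≈ 0.73.
E_I ∈ (0,1): normal good (necessity).

0.73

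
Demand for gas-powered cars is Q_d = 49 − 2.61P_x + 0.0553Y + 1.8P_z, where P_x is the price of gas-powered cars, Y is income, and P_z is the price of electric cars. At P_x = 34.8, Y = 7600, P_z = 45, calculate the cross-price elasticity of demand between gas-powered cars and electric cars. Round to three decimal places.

Substituting, Q_d = 49 − 2.61(34.8) + 0.0553(7600) + 1.8(45) = 49 − 90.828 + 420.28 + 81 = 459.452.
∂Q_d/∂P_z = +1.8, so E_xy = 1.8·(45/459.452) ≈ 0.176.
E_xy > 0: the goods are substitutes.

0.176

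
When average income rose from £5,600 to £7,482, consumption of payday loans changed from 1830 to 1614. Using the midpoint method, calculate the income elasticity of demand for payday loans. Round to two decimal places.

%ΔQ = (1614 − 1830)/[(1830+1614)/2] = -216/1722 ≈ -0.1254.
%ΔI = (7,482 − 5,600)/[(5,600+7,482)/2] = 1882/6541 ≈ 0.2877.
E_I = %ΔQ/%ΔI ≈ -0.44.
E_I < 0: inferior good.

-0.44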